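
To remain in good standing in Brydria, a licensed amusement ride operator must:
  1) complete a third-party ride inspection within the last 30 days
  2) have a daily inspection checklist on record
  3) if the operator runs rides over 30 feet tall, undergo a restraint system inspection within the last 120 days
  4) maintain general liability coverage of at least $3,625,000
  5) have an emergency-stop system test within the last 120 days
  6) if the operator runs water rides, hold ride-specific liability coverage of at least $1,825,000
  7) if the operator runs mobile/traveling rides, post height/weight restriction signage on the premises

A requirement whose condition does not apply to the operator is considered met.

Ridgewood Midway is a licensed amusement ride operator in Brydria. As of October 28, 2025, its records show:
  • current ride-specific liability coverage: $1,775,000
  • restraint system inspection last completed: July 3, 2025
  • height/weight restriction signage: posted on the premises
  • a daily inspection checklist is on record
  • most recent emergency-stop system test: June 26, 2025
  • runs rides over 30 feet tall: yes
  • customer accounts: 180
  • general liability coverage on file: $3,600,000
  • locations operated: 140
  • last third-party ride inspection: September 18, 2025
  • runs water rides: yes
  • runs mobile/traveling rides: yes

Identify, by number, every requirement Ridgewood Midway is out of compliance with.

1, 4, 5, 6

1. third-party ride inspection 40 days ago vs limit 30 → not met
2. daily inspection checklist present → met
3. condition 'runs rides over 30 feet tall' holds; restraint system inspection 117 days ago vs limit 120 → met
4. general liability coverage $3,600,000 < $3,625,000 → not met
5. emergency-stop system test 124 days ago vs limit 120 → not met
6. condition 'runs water rides' holds; ride-specific liability coverage $1,775,000 < $1,825,000 → not met
7. condition 'runs mobile/traveling rides' holds; height/weight restriction signage present → met
Not met: 1, 4, 5, 6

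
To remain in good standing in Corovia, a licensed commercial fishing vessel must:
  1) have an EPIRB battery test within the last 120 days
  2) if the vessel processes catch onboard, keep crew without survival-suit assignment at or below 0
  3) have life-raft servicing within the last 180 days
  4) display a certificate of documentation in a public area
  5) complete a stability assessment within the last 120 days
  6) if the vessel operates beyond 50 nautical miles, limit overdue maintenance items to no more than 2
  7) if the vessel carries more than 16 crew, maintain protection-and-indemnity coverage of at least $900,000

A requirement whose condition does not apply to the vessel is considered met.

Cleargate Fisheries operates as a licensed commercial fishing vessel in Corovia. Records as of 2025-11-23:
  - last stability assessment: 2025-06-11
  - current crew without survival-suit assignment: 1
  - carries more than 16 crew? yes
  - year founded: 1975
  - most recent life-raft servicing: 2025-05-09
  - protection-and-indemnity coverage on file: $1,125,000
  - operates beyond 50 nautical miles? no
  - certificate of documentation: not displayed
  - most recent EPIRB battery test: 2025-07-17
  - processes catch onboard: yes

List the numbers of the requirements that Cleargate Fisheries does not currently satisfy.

1. EPIRB battery test 129 days ago vs limit 120 → not met
2. condition 'processes catch onboard' holds; crew without survival-suit assignment 1 > 0 → not met
3. life-raft servicing 198 days ago vs limit 180 → not met
4. certificate of documentation absent → not met
5. stability assessment 165 days ago vs limit 120 → not met
6. condition 'operates beyond 50 nautical miles' does not hold → requirement n/a → met
7. condition 'carries more than 16 crew' holds; protection-and-indemnity coverage $1,125,000 ≥ $900,000 → met
Not met: 1, 2, 3, 4, 5

1, 2, 3, 4, 5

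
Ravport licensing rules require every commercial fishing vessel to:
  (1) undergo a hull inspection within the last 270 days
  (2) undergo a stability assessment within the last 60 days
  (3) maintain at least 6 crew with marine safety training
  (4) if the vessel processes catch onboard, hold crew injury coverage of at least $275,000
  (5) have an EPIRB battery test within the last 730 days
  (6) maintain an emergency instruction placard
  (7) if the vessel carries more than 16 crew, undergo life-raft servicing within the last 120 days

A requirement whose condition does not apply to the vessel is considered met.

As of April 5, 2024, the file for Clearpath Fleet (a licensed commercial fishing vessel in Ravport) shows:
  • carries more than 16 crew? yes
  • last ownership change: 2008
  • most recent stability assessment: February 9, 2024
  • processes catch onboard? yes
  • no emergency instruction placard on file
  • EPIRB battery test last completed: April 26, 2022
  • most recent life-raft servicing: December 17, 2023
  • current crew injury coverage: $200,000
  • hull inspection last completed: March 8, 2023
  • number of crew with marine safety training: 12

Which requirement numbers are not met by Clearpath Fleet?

1. hull inspection 394 days ago vs limit 270 → not met
2. stability assessment 56 days ago vs limit 60 → met
3. crew with marine safety training 12 ≥ 6 → met
4. condition 'processes catch onboard' holds; crew injury coverage $200,000 < $275,000 → not met
5. EPIRB battery test 710 days ago vs limit 730 → met
6. emergency instruction placard absent → not met
7. condition 'carries more than 16 crew' holds; life-raft servicing 110 days ago vs limit 120 → met
Not met: 1, 4, 6

1, 4, 6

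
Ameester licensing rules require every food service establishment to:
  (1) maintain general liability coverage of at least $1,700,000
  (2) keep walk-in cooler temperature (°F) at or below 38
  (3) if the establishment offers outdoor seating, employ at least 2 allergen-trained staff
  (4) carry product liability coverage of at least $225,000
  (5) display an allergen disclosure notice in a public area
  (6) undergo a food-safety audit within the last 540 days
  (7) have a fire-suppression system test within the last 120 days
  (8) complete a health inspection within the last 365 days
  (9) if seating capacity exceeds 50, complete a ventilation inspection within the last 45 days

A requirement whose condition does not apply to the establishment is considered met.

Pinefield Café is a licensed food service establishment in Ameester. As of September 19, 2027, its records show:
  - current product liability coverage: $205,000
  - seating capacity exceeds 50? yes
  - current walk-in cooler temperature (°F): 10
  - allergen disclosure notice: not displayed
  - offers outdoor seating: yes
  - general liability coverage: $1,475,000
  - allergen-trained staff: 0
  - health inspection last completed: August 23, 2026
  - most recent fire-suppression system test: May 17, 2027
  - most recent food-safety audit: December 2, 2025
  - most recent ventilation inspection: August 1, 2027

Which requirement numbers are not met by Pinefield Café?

1, 3, 4, 5, 6, 7, 8, 9

1. general liability coverage $1,475,000 < $1,700,000 → not met
2. walk-in cooler temperature (°F) 10 ≤ 38 → met
3. condition 'offers outdoor seating' holds; allergen-trained staff 0 < 2 → not met
4. product liability coverage $205,000 < $225,000 → not met
5. allergen disclosure notice absent → not met
6. food-safety audit 656 days ago vs limit 540 → not met
7. fire-suppression system test 125 days ago vs limit 120 → not met
8. health inspection 392 days ago vs limit 365 → not met
9. condition 'seating capacity exceeds 50' holds; ventilation inspection 49 days ago vs limit 45 → not met
Not met: 1, 3, 4, 5, 6, 7, 8, 9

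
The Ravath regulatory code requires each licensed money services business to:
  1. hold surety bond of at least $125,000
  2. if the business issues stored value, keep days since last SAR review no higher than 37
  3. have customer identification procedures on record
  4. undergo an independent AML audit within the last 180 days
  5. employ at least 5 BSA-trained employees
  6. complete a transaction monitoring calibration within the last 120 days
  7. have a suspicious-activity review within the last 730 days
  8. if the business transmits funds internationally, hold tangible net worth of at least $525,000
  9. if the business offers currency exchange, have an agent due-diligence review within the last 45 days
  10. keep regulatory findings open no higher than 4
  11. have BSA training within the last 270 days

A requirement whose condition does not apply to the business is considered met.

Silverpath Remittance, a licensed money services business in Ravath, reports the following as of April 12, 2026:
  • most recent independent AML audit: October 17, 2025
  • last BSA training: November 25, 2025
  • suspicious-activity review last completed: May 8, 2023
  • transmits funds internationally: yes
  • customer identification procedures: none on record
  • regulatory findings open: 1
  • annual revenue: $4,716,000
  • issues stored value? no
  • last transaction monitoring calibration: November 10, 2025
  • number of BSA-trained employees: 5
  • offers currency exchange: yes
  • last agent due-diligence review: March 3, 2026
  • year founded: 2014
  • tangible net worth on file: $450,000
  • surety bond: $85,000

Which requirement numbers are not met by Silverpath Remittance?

1, 3, 6, 7, 8

1. surety bond $85,000 < $125,000 → not met
2. condition 'issues stored value' does not hold → requirement n/a → met
3. customer identification procedures absent → not met
4. independent AML audit 177 days ago vs limit 180 → met
5. BSA-trained employees 5 ≥ 5 → met
6. transaction monitoring calibration 153 days ago vs limit 120 → not met
7. suspicious-activity review 1070 days ago vs limit 730 → not met
8. condition 'transmits funds internationally' holds; tangible net worth $450,000 < $525,000 → not met
9. condition 'offers currency exchange' holds; agent due-diligence review 40 days ago vs limit 45 → met
10. regulatory findings open 1 ≤ 4 → met
11. BSA training 138 days ago vs limit 270 → met
Not met: 1, 3, 6, 7, 8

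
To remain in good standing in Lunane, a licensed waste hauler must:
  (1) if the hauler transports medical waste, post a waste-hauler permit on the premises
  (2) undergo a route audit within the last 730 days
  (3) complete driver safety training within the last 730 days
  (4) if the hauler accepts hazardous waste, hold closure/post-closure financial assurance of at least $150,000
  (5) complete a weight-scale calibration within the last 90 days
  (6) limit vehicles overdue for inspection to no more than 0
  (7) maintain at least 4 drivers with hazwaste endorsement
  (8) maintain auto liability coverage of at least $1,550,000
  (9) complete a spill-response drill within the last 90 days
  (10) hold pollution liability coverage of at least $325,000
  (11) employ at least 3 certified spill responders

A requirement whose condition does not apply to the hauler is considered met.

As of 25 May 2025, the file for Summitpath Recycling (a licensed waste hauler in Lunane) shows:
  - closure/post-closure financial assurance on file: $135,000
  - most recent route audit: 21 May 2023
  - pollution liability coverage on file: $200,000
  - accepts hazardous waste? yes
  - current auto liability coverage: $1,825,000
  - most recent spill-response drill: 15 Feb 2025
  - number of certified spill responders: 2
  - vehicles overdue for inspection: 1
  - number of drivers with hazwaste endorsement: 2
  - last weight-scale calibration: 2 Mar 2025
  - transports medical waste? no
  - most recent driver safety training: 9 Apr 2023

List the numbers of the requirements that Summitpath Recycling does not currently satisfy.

2, 3, 4, 6, 7, 9, 10, 11

1. condition 'transports medical waste' does not hold → requirement n/a → met
2. route audit 735 days ago vs limit 730 → not met
3. driver safety training 777 days ago vs limit 730 → not met
4. condition 'accepts hazardous waste' holds; closure/post-closure financial assurance $135,000 < $150,000 → not met
5. weight-scale calibration 84 days ago vs limit 90 → met
6. vehicles overdue for inspection 1 > 0 → not met
7. drivers with hazwaste endorsement 2 < 4 → not met
8. auto liability coverage $1,825,000 ≥ $1,550,000 → met
9. spill-response drill 99 days ago vs limit 90 → not met
10. pollution liability coverage $200,000 < $325,000 → not met
11. certified spill responders 2 < 3 → not met
Not met: 2, 3, 4, 6, 7, 9, 10, 11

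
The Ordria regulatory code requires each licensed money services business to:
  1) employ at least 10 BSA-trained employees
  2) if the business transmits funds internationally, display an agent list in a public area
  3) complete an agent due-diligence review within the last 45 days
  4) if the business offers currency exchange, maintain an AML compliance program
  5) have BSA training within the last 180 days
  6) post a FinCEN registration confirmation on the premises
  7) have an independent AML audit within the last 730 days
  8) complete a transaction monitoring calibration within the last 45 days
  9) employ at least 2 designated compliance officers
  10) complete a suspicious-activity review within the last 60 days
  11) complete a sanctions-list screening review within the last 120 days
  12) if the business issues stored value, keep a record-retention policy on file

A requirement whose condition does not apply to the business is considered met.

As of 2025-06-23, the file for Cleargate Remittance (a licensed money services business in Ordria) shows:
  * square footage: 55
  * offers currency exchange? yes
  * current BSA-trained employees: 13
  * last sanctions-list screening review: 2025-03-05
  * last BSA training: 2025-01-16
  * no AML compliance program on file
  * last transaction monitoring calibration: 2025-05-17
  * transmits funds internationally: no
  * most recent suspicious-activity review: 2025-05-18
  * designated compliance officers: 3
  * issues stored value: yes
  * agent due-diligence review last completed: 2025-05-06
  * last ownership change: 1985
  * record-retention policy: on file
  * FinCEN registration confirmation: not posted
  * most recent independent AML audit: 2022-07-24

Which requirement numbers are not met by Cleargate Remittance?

3, 4, 6, 7

1. BSA-trained employees 13 ≥ 10 → met
2. condition 'transmits funds internationally' does not hold → requirement n/a → met
3. agent due-diligence review 48 days ago vs limit 45 → not met
4. condition 'offers currency exchange' holds; AML compliance program absent → not met
5. BSA training 158 days ago vs limit 180 → met
6. FinCEN registration confirmation absent → not met
7. independent AML audit 1065 days ago vs limit 730 → not met
8. transaction monitoring calibration 37 days ago vs limit 45 → met
9. designated compliance officers 3 ≥ 2 → met
10. suspicious-activity review 36 days ago vs limit 60 → met
11. sanctions-list screening review 110 days ago vs limit 120 → met
12. condition 'issues stored value' holds; record-retention policy present → met
Not met: 3, 4, 6, 7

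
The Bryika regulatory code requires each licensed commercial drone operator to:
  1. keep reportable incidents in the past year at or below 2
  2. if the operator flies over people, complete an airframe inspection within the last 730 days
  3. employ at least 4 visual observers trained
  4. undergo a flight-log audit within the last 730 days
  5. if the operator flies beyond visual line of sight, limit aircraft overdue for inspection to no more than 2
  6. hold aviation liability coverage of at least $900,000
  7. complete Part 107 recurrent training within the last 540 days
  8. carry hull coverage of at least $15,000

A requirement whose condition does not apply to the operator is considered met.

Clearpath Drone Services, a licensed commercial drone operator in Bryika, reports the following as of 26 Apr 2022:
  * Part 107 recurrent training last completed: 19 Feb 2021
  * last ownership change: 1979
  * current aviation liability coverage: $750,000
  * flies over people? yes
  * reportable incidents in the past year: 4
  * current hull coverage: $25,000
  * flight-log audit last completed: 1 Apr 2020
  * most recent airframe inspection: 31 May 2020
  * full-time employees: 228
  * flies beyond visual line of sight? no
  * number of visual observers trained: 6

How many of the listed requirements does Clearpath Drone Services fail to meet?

1. reportable incidents in the past year 4 > 2 → not met
2. condition 'flies over people' holds; airframe inspection 695 days ago vs limit 730 → met
3. visual observers trained 6 ≥ 4 → met
4. flight-log audit 755 days ago vs limit 730 → not met
5. condition 'flies beyond visual line of sight' does not hold → requirement n/a → met
6. aviation liability coverage $750,000 < $900,000 → not met
7. Part 107 recurrent training 431 days ago vs limit 540 → met
8. hull coverage $25,000 ≥ $15,000 → met
Not met: 3 of 8

3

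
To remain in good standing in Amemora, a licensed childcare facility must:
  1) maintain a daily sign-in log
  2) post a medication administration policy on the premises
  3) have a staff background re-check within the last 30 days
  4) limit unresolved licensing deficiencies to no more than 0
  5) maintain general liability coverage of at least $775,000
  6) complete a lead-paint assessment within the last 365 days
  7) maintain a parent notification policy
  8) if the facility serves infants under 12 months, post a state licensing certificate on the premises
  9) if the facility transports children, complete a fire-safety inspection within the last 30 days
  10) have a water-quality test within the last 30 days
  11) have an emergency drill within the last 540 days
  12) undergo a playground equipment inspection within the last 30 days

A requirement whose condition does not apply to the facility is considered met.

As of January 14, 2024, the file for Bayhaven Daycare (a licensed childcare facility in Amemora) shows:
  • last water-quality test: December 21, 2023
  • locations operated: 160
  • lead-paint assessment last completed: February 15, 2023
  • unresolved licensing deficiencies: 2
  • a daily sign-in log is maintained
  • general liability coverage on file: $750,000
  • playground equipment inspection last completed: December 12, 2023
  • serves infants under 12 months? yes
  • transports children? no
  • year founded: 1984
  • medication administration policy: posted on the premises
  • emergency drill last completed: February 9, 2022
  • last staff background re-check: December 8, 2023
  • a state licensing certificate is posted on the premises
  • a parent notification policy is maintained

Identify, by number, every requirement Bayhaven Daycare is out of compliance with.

1. daily sign-in log present → met
2. medication administration policy present → met
3. staff background re-check 37 days ago vs limit 30 → not met
4. unresolved licensing deficiencies 2 > 0 → not met
5. general liability coverage $750,000 < $775,000 → not met
6. lead-paint assessment 333 days ago vs limit 365 → met
7. parent notification policy present → met
8. condition 'serves infants under 12 months' holds; state licensing certificate present → met
9. condition 'transports children' does not hold → requirement n/a → met
10. water-quality test 24 days ago vs limit 30 → met
11. emergency drill 704 days ago vs limit 540 → not met
12. playground equipment inspection 33 days ago vs limit 30 → not met
Not met: 3, 4, 5, 11, 12

3, 4, 5, 11, 12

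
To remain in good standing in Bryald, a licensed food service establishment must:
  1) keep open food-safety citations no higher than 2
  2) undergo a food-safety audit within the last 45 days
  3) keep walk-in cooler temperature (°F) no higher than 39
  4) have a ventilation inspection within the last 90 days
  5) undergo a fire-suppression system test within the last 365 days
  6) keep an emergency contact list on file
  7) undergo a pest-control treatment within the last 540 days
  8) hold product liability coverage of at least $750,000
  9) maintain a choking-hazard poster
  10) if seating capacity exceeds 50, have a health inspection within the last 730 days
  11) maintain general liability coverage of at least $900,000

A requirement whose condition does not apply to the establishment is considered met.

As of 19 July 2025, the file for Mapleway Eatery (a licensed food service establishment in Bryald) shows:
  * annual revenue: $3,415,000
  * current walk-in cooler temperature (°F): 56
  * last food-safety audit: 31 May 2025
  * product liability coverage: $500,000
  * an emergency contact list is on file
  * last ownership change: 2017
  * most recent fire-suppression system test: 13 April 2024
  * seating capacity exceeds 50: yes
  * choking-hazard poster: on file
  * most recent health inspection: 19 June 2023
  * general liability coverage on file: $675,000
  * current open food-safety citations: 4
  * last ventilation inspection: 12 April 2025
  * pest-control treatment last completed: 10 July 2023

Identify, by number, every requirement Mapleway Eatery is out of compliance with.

1, 2, 3, 4, 5, 7, 8, 10, 11

1. open food-safety citations 4 > 2 → not met
2. food-safety audit 49 days ago vs limit 45 → not met
3. walk-in cooler temperature (°F) 56 > 39 → not met
4. ventilation inspection 98 days ago vs limit 90 → not met
5. fire-suppression system test 462 days ago vs limit 365 → not met
6. emergency contact list present → met
7. pest-control treatment 740 days ago vs limit 540 → not met
8. product liability coverage $500,000 < $750,000 → not met
9. choking-hazard poster present → met
10. condition 'seating capacity exceeds 50' holds; health inspection 761 days ago vs limit 730 → not met
11. general liability coverage $675,000 < $900,000 → not met
Not met: 1, 2, 3, 4, 5, 7, 8, 10, 11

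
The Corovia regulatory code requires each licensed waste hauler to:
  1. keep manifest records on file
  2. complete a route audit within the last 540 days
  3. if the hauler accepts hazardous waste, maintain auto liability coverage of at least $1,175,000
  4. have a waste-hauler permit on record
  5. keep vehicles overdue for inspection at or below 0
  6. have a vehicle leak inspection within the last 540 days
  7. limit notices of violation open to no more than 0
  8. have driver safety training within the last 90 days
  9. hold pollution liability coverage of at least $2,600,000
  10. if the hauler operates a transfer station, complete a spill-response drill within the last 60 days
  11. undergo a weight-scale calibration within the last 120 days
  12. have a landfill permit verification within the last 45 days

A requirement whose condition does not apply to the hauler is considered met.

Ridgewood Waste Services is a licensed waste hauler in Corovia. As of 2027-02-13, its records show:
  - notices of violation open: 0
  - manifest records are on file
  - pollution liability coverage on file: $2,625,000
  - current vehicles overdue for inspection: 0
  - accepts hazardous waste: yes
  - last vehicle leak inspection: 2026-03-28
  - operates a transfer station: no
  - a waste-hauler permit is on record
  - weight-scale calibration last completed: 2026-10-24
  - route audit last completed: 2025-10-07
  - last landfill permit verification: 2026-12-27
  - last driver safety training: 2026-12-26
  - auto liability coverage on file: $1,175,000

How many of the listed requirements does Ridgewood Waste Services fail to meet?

1

1. manifest records present → met
2. route audit 494 days ago vs limit 540 → met
3. condition 'accepts hazardous waste' holds; auto liability coverage $1,175,000 ≥ $1,175,000 → met
4. waste-hauler permit present → met
5. vehicles overdue for inspection 0 ≤ 0 → met
6. vehicle leak inspection 322 days ago vs limit 540 → met
7. notices of violation open 0 ≤ 0 → met
8. driver safety training 49 days ago vs limit 90 → met
9. pollution liability coverage $2,625,000 ≥ $2,600,000 → met
10. condition 'operates a transfer station' does not hold → requirement n/a → met
11. weight-scale calibration 112 days ago vs limit 120 → met
12. landfill permit verification 48 days ago vs limit 45 → not met
Not met: 1 of 12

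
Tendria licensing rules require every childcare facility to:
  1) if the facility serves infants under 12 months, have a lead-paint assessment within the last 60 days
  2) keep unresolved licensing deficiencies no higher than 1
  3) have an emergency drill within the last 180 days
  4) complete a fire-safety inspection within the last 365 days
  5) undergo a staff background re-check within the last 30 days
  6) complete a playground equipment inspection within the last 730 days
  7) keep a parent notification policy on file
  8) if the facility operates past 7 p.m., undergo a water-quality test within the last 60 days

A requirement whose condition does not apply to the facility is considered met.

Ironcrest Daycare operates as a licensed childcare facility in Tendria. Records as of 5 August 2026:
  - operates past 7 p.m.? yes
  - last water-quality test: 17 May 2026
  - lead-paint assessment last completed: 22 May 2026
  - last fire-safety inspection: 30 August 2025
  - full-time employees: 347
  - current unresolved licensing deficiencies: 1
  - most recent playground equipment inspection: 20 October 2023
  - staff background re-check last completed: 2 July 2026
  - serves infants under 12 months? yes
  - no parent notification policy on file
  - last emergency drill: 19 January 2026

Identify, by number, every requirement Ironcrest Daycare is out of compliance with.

1, 3, 5, 6, 7, 8

1. condition 'serves infants under 12 months' holds; lead-paint assessment 75 days ago vs limit 60 → not met
2. unresolved licensing deficiencies 1 ≤ 1 → met
3. emergency drill 198 days ago vs limit 180 → not met
4. fire-safety inspection 340 days ago vs limit 365 → met
5. staff background re-check 34 days ago vs limit 30 → not met
6. playground equipment inspection 1020 days ago vs limit 730 → not met
7. parent notification policy absent → not met
8. condition 'operates past 7 p.m.' holds; water-quality test 80 days ago vs limit 60 → not met
Not met: 1, 3, 5, 6, 7, 8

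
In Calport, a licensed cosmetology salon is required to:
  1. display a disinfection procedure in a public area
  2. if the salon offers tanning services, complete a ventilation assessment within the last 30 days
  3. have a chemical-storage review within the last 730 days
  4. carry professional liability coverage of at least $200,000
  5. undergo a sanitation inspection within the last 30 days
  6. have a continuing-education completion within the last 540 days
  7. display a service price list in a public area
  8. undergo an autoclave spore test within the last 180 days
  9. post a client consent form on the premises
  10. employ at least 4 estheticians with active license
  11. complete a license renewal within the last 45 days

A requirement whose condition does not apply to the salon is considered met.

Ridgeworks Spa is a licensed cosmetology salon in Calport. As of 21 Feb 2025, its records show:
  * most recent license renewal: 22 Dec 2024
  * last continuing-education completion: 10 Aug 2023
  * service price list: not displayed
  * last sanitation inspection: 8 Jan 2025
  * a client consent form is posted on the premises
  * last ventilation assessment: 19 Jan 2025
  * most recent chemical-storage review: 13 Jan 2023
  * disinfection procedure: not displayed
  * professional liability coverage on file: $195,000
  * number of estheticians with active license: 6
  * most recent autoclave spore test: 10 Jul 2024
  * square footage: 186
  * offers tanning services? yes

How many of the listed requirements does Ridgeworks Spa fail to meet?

1. disinfection procedure absent → not met
2. condition 'offers tanning services' holds; ventilation assessment 33 days ago vs limit 30 → not met
3. chemical-storage review 770 days ago vs limit 730 → not met
4. professional liability coverage $195,000 < $200,000 → not met
5. sanitation inspection 44 days ago vs limit 30 → not met
6. continuing-education completion 561 days ago vs limit 540 → not met
7. service price list absent → not met
8. autoclave spore test 226 days ago vs limit 180 → not met
9. client consent form present → met
10. estheticians with active license 6 ≥ 4 → met
11. license renewal 61 days ago vs limit 45 → not met
Not met: 9 of 11

9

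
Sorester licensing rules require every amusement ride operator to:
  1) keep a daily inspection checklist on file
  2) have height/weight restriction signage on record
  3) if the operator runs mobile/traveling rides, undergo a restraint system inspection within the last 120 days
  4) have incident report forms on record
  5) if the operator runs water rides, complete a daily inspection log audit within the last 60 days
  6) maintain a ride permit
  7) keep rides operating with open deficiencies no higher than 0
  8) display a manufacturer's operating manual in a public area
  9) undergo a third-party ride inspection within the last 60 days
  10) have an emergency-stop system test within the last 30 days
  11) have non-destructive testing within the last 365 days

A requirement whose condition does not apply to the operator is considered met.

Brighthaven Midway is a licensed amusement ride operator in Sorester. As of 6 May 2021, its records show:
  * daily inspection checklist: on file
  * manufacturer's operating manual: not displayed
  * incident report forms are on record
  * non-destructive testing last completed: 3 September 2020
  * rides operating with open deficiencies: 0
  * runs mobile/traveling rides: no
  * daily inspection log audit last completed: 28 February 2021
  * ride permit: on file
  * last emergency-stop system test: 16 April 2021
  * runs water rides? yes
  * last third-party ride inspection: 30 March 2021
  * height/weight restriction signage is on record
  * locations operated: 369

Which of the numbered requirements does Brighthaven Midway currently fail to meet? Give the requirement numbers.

1. daily inspection checklist present → met
2. height/weight restriction signage present → met
3. condition 'runs mobile/traveling rides' does not hold → requirement n/a → met
4. incident report forms present → met
5. condition 'runs water rides' holds; daily inspection log audit 67 days ago vs limit 60 → not met
6. ride permit present → met
7. rides operating with open deficiencies 0 ≤ 0 → met
8. manufacturer's operating manual absent → not met
9. third-party ride inspection 37 days ago vs limit 60 → met
10. emergency-stop system test 20 days ago vs limit 30 → met
11. non-destructive testing 245 days ago vs limit 365 → met
Not met: 5, 8

5, 8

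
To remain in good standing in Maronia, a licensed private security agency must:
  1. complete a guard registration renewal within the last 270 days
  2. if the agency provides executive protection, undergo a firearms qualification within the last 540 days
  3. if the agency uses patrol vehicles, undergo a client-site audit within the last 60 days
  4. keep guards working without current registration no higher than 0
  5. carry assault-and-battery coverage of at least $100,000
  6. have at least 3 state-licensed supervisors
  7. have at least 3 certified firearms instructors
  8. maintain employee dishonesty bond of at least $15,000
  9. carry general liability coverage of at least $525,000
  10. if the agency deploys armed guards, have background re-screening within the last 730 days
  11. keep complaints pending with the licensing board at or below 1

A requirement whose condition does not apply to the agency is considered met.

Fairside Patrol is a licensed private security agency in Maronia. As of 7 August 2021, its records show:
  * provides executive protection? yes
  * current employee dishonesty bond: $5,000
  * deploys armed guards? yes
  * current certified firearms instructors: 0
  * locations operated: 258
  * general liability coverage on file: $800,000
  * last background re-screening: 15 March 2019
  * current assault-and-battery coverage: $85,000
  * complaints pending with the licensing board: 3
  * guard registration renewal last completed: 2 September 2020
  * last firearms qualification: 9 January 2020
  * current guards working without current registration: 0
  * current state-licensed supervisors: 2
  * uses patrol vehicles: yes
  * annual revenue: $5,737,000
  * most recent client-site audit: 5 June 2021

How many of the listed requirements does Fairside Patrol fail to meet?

1. guard registration renewal 339 days ago vs limit 270 → not met
2. condition 'provides executive protection' holds; firearms qualification 576 days ago vs limit 540 → not met
3. condition 'uses patrol vehicles' holds; client-site audit 63 days ago vs limit 60 → not met
4. guards working without current registration 0 ≤ 0 → met
5. assault-and-battery coverage $85,000 < $100,000 → not met
6. state-licensed supervisors 2 < 3 → not met
7. certified firearms instructors 0 < 3 → not met
8. employee dishonesty bond $5,000 < $15,000 → not met
9. general liability coverage $800,000 ≥ $525,000 → met
10. condition 'deploys armed guards' holds; background re-screening 876 days ago vs limit 730 → not met
11. complaints pending with the licensing board 3 > 1 → not met
Not met: 9 of 11

9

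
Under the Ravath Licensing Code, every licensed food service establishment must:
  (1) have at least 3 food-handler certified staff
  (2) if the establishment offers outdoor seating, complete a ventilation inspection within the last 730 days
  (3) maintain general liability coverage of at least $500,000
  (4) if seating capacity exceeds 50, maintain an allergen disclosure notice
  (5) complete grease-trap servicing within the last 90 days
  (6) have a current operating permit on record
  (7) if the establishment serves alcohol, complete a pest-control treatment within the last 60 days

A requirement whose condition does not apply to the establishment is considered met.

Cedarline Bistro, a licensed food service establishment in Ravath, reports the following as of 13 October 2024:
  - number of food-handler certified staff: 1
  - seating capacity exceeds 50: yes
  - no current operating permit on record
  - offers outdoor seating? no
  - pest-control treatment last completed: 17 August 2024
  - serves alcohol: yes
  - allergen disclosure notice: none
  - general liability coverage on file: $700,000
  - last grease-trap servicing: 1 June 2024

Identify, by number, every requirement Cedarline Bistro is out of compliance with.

1. food-handler certified staff 1 < 3 → not met
2. condition 'offers outdoor seating' does not hold → requirement n/a → met
3. general liability coverage $700,000 ≥ $500,000 → met
4. condition 'seating capacity exceeds 50' holds; allergen disclosure notice absent → not met
5. grease-trap servicing 134 days ago vs limit 90 → not met
6. current operating permit absent → not met
7. condition 'serves alcohol' holds; pest-control treatment 57 days ago vs limit 60 → met
Not met: 1, 4, 5, 6

1, 4, 5, 6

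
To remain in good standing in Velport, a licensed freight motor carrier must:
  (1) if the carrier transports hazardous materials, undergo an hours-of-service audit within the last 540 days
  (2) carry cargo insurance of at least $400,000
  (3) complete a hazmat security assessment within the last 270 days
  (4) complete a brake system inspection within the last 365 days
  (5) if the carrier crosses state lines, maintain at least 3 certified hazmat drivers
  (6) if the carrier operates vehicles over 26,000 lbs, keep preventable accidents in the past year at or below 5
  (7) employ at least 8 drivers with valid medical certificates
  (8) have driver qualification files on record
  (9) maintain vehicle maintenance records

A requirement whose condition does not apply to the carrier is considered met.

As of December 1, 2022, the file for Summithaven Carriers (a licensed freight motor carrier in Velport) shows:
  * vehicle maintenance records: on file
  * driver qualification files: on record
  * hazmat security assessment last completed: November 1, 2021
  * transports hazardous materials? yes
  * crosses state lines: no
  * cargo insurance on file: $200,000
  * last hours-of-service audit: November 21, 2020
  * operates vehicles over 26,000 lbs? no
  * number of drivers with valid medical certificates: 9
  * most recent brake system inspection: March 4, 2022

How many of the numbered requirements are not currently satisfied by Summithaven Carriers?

1. condition 'transports hazardous materials' holds; hours-of-service audit 740 days ago vs limit 540 → not met
2. cargo insurance $200,000 < $400,000 → not met
3. hazmat security assessment 395 days ago vs limit 270 → not met
4. brake system inspection 272 days ago vs limit 365 → met
5. condition 'crosses state lines' does not hold → requirement n/a → met
6. condition 'operates vehicles over 26,000 lbs' does not hold → requirement n/a → met
7. drivers with valid medical certificates 9 ≥ 8 → met
8. driver qualification files present → met
9. vehicle maintenance records present → met
Not met: 3 of 9

3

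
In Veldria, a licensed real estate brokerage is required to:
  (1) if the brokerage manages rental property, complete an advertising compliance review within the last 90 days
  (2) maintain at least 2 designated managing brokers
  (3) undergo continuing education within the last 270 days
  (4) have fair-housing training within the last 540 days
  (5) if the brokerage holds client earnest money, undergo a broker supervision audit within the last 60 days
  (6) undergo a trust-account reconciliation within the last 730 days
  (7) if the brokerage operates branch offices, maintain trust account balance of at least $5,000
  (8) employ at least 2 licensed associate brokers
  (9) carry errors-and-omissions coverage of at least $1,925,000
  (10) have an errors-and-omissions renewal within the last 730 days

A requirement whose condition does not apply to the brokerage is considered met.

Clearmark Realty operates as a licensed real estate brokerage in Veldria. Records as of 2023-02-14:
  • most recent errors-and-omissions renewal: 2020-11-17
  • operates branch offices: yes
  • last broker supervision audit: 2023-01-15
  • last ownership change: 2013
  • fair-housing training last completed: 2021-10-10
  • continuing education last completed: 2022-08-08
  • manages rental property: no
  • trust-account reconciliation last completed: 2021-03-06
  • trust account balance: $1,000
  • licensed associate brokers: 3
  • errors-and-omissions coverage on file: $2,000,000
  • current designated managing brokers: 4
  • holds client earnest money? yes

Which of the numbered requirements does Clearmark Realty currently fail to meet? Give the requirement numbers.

1. condition 'manages rental property' does not hold → requirement n/a → met
2. designated managing brokers 4 ≥ 2 → met
3. continuing education 190 days ago vs limit 270 → met
4. fair-housing training 492 days ago vs limit 540 → met
5. condition 'holds client earnest money' holds; broker supervision audit 30 days ago vs limit 60 → met
6. trust-account reconciliation 710 days ago vs limit 730 → met
7. condition 'operates branch offices' holds; trust account balance $1,000 < $5,000 → not met
8. licensed associate brokers 3 ≥ 2 → met
9. errors-and-omissions coverage $2,000,000 ≥ $1,925,000 → met
10. errors-and-omissions renewal 819 days ago vs limit 730 → not met
Not met: 7, 10

7, 10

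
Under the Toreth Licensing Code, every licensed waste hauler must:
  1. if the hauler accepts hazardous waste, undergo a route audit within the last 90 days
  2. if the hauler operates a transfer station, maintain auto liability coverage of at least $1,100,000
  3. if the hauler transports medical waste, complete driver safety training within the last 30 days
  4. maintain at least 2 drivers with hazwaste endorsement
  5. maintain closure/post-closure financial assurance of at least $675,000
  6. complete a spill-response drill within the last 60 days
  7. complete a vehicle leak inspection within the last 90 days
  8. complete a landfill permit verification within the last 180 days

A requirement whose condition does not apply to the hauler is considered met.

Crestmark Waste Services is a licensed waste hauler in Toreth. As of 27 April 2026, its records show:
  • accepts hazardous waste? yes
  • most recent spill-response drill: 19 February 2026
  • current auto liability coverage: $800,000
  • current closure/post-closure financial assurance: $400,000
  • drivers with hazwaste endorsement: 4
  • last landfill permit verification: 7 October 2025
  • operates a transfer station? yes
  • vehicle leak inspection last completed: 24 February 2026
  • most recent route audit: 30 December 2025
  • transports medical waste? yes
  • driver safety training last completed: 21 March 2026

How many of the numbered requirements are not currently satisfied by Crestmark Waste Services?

6

1. condition 'accepts hazardous waste' holds; route audit 118 days ago vs limit 90 → not met
2. condition 'operates a transfer station' holds; auto liability coverage $800,000 < $1,100,000 → not met
3. condition 'transports medical waste' holds; driver safety training 37 days ago vs limit 30 → not met
4. drivers with hazwaste endorsement 4 ≥ 2 → met
5. closure/post-closure financial assurance $400,000 < $675,000 → not met
6. spill-response drill 67 days ago vs limit 60 → not met
7. vehicle leak inspection 62 days ago vs limit 90 → met
8. landfill permit verification 202 days ago vs limit 180 → not met
Not met: 6 of 8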